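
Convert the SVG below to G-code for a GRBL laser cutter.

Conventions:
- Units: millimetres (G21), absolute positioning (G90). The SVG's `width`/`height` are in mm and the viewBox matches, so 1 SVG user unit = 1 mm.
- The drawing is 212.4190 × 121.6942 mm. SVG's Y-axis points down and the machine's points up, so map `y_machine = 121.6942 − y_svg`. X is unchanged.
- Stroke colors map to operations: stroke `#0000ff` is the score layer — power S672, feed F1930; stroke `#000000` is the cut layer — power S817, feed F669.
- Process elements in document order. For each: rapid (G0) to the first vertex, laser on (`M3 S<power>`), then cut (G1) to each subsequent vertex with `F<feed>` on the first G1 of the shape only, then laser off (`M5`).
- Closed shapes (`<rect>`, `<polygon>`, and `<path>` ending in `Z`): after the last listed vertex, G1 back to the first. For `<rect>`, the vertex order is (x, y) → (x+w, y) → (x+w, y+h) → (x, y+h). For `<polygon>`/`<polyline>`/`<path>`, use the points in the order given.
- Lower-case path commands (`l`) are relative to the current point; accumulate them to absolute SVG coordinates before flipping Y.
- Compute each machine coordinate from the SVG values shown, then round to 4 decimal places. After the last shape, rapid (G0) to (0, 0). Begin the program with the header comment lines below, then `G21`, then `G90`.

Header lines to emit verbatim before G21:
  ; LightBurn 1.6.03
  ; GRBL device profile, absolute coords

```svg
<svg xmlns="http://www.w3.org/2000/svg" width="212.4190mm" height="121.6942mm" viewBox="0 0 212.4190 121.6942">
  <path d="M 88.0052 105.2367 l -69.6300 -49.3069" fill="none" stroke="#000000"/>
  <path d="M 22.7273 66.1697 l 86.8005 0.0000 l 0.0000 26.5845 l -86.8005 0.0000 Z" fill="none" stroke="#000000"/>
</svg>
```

; LightBurn 1.6.03
; GRBL device profile, absolute coords
G21
G90
G0 X88.0052 Y16.4575
M3 S817
G1 X18.3752 Y65.7644 F669
M5
G0 X22.7273 Y55.5245
M3 S817
G1 X109.5278 Y55.5245 F669
G1 X109.5278 Y28.9400
G1 X22.7273 Y28.9400
G1 X22.7273 Y55.5245
M5
G0 X0.0000 Y0.0000

1 u = 1 mm; y_m = 121.6942 − y.

[1] `<path>` line segment, #000000→cut S817 F669: (88.0052,16.4575) → (18.3752,65.7644)

[2] `<path>` rectangle, #000000→cut S817 F669: (22.7273,55.5245) → (109.5278,55.5245) → (109.5278,28.9400) → (22.7273,28.9400) → (22.7273,55.5245) (closed)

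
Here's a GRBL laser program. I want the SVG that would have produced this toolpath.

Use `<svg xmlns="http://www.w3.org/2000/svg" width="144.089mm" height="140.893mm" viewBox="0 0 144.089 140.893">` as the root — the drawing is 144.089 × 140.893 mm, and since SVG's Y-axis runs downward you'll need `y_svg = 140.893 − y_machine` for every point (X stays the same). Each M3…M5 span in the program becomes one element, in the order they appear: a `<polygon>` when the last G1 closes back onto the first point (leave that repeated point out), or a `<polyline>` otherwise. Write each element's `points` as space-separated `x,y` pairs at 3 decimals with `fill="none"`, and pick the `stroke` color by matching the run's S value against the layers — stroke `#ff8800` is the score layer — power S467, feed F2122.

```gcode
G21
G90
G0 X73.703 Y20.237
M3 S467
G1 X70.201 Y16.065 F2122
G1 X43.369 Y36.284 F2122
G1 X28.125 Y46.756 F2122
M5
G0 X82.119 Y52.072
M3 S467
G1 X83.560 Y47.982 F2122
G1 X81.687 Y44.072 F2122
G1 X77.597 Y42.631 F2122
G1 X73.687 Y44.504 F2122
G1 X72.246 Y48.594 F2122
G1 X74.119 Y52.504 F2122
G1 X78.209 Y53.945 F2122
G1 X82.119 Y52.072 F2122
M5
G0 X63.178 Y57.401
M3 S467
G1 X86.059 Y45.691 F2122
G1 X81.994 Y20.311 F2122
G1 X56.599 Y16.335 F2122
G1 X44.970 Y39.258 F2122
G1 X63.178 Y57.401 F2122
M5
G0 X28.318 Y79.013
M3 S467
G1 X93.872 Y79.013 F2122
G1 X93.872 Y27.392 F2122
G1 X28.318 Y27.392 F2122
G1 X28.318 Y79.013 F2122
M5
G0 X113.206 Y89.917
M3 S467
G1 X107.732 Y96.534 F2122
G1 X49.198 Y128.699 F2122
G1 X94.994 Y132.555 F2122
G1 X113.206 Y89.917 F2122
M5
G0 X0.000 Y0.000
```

<svg xmlns="http://www.w3.org/2000/svg" width="144.089mm" height="140.893mm" viewBox="0 0 144.089 140.893">
  <polyline points="73.703,120.656 70.201,124.828 43.369,104.609 28.125,94.137" fill="none" stroke="#ff8800"/>
  <polygon points="82.119,88.821 83.560,92.911 81.687,96.821 77.597,98.262 73.687,96.389 72.246,92.299 74.119,88.389 78.209,86.948" fill="none" stroke="#ff8800"/>
  <polygon points="63.178,83.492 86.059,95.202 81.994,120.582 56.599,124.558 44.970,101.635" fill="none" stroke="#ff8800"/>
  <polygon points="28.318,61.880 93.872,61.880 93.872,113.501 28.318,113.501" fill="none" stroke="#ff8800"/>
  <polygon points="113.206,50.976 107.732,44.359 49.198,12.194 94.994,8.338" fill="none" stroke="#ff8800"/>
</svg>

Machine Y-up, SVG Y-down with viewBox height 140.893, so y_svg = 140.893 − y_machine; X carries over. Every run uses S467, so all elements get stroke `#ff8800` (score).

Run 1: The run is open, so emit a `<polyline>` with points (Y-flipped): 73.703,120.656 70.201,124.828 43.369,104.609 28.125,94.137.

Run 2: The run returns to its start, so emit a `<polygon>` with points (Y-flipped): 82.119,88.821 83.560,92.911 81.687,96.821 77.597,98.262 73.687,96.389 72.246,92.299 74.119,88.389 78.209,86.948.

Run 3: The run returns to its start, so emit a `<polygon>` with points (Y-flipped): 63.178,83.492 86.059,95.202 81.994,120.582 56.599,124.558 44.970,101.635.

Run 4: The run returns to its start, so emit a `<polygon>` with points (Y-flipped): 28.318,61.880 93.872,61.880 93.872,113.501 28.318,113.501.

Run 5: The run returns to its start, so emit a `<polygon>` with points (Y-flipped): 113.206,50.976 107.732,44.359 49.198,12.194 94.994,8.338.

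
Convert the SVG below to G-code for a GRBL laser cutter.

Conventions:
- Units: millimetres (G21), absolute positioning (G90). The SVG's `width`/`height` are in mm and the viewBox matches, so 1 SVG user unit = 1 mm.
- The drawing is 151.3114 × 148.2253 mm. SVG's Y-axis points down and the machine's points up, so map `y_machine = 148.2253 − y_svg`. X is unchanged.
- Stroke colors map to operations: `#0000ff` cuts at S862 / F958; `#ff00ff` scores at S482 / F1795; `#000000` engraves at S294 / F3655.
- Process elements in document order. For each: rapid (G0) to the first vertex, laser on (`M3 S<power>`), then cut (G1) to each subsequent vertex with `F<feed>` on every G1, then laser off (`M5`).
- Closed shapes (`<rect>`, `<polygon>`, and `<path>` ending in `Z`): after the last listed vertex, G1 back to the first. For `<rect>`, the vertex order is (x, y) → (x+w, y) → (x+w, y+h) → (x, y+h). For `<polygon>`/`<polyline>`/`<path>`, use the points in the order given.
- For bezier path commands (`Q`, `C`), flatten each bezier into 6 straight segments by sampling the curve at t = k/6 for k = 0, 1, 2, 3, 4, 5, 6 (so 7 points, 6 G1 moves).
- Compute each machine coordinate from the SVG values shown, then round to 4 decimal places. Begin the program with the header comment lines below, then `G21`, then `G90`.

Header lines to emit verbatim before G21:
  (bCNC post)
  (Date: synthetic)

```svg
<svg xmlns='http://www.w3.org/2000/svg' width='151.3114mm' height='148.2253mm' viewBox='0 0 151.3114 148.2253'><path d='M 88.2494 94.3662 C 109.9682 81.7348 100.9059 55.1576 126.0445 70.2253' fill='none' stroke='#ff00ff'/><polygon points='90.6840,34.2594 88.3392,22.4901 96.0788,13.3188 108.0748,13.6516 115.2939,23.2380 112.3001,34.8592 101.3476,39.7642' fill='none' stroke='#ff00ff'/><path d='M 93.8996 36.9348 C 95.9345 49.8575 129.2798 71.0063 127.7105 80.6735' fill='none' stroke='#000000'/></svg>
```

(bCNC post)
(Date: synthetic)
G21
G90
G0 X88.2494 Y53.8591
M3 S482
G1 X96.8446 Y61.0796 F1795
G1 X102.1146 Y69.0802 F1795
G1 X105.8645 Y76.3167 F1795
G1 X109.8995 Y81.2450 F1795
G1 X116.0244 Y82.3208 F1795
G1 X126.0445 Y78.0000 F1795
M5
G0 X90.6840 Y113.9659
M3 S482
G1 X88.3392 Y125.7352 F1795
G1 X96.0788 Y134.9065 F1795
G1 X108.0748 Y134.5737 F1795
G1 X115.2939 Y124.9873 F1795
G1 X112.3001 Y113.3661 F1795
G1 X101.3476 Y108.4611 F1795
G1 X90.6840 Y113.9659 F1795
M5
G0 X93.8996 Y111.2905
M3 S294
G1 X97.2197 Y104.2349 F3655
G1 X103.9185 Y96.3557 F3655
G1 X112.1566 Y88.2003 F3655
G1 X120.0944 Y80.3163 F3655
G1 X125.8922 Y73.2510 F3655
G1 X127.7105 Y67.5518 F3655
M5

Since the viewBox matches the mm dimensions, user units are millimetres directly. The only transform is the Y-flip y_m = 148.2253 − y_svg.

Shape 1 is a cubic bezier drawn with `<path>`. Its stroke #ff00ff means score at S482, F1795. After flipping Y the toolpath is (88.2494,53.8591) → (96.8446,61.0796) → (102.1146,69.0802) → (105.8645,76.3167) → (109.8995,81.2450) → (116.0244,82.3208) → (126.0445,78.0000).

Shape 2 is a regular polygon drawn with `<polygon>`. Its stroke #ff00ff means score at S482, F1795. After flipping Y the toolpath is (90.6840,113.9659) → (88.3392,125.7352) → (96.0788,134.9065) → (108.0748,134.5737) → (115.2939,124.9873) → (112.3001,113.3661) → (101.3476,108.4611) → (90.6840,113.9659), returning to the start.

Shape 3 is a cubic bezier drawn with `<path>`. Its stroke #000000 means engrave at S294, F3655. After flipping Y the toolpath is (93.8996,111.2905) → (97.2197,104.2349) → (103.9185,96.3557) → (112.1566,88.2003) → (120.0944,80.3163) → (125.8922,73.2510) → (127.7105,67.5518).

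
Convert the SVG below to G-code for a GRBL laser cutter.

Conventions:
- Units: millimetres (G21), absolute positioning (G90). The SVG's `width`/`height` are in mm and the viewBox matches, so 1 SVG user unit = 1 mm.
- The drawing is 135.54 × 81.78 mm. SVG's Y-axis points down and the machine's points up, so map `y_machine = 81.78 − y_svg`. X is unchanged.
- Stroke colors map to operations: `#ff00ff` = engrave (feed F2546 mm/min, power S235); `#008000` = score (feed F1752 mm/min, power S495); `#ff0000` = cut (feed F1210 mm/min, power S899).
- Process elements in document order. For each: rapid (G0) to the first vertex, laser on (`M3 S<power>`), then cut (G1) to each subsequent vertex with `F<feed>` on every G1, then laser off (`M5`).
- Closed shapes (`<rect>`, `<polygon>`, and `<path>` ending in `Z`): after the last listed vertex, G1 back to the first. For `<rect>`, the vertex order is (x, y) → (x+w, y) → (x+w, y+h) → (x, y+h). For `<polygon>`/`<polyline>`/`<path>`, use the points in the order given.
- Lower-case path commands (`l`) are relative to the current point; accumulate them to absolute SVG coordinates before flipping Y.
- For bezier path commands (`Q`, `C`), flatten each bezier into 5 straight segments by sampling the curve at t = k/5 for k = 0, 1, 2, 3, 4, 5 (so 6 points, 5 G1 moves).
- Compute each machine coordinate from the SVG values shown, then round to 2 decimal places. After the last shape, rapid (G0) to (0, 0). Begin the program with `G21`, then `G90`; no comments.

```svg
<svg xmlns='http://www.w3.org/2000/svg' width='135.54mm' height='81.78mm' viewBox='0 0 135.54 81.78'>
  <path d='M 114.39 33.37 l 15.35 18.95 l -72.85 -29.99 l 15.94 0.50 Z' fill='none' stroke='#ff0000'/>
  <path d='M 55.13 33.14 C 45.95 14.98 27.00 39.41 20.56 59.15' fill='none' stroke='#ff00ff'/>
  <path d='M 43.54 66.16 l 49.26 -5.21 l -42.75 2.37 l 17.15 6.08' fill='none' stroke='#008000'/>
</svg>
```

Since the viewBox matches the mm dimensions, user units are millimetres directly. The only transform is the Y-flip y_m = 81.78 − y_svg.

Shape 1 is a closed polygon drawn with `<path>`. Its stroke #ff0000 means cut at S899, F1210. After flipping Y the toolpath is (114.39,48.41) → (129.74,29.46) → (56.89,59.45) → (72.83,58.95) → (114.39,48.41), returning to the start.

Shape 2 is a cubic bezier drawn with `<path>`. Its stroke #ff00ff means engrave at S235, F2546. After flipping Y the toolpath is (55.13,48.64) → (48.63,54.80) → (40.85,53.01) → (32.87,45.54) → (25.75,34.66) → (20.56,22.63).

Shape 3 is a open polyline drawn with `<path>`. Its stroke #008000 means score at S495, F1752. After flipping Y the toolpath is (43.54,15.62) → (92.80,20.83) → (50.05,18.46) → (67.20,12.38).

G21
G90
G0 X114.39 Y48.41
M3 S899
G1 X129.74 Y29.46 F1210
G1 X56.89 Y59.45 F1210
G1 X72.83 Y58.95 F1210
G1 X114.39 Y48.41 F1210
M5
G0 X55.13 Y48.64
M3 S235
G1 X48.63 Y54.80 F2546
G1 X40.85 Y53.01 F2546
G1 X32.87 Y45.54 F2546
G1 X25.75 Y34.66 F2546
G1 X20.56 Y22.63 F2546
M5
G0 X43.54 Y15.62
M3 S495
G1 X92.80 Y20.83 F1752
G1 X50.05 Y18.46 F1752
G1 X67.20 Y12.38 F1752
M5
G0 X0.00 Y0.00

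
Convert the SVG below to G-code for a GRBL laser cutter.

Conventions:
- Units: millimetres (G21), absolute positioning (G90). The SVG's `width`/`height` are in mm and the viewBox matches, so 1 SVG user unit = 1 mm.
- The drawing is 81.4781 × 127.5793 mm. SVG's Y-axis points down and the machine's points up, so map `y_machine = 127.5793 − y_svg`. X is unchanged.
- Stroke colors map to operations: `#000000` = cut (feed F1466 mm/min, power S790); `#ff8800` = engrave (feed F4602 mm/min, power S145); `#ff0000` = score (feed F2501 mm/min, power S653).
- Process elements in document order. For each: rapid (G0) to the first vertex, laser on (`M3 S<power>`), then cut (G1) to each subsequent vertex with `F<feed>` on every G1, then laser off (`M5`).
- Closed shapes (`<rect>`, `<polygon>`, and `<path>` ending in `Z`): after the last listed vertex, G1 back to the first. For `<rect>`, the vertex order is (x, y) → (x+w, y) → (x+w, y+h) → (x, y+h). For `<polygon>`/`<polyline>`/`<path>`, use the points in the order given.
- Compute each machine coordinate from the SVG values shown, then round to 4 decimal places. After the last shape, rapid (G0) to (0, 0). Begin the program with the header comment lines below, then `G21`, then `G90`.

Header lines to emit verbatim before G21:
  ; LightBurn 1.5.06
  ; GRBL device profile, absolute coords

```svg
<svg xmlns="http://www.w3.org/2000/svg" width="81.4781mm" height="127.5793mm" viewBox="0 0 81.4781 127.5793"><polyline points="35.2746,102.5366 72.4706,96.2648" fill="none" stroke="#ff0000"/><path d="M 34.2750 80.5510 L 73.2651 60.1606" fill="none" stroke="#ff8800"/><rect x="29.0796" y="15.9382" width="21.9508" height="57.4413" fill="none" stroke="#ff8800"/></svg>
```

; LightBurn 1.5.06
; GRBL device profile, absolute coords
G21
G90
G0 X35.2746 Y25.0427
M3 S653
G1 X72.4706 Y31.3145 F2501
M5
G0 X34.2750 Y47.0283
M3 S145
G1 X73.2651 Y67.4187 F4602
M5
G0 X29.0796 Y111.6411
M3 S145
G1 X51.0304 Y111.6411 F4602
G1 X51.0304 Y54.1998 F4602
G1 X29.0796 Y54.1998 F4602
G1 X29.0796 Y111.6411 F4602
M5
G0 X0.0000 Y0.0000

1 u = 1 mm; y_m = 127.5793 − y.

[1] `<polyline>` line segment, #ff0000→score S653 F2501: (35.2746,25.0427) → (72.4706,31.3145)

[2] `<path>` line segment, #ff8800→engrave S145 F4602: (34.2750,47.0283) → (73.2651,67.4187)

[3] `<rect>` rectangle, #ff8800→engrave S145 F4602: (29.0796,111.6411) → (51.0304,111.6411) → (51.0304,54.1998) → (29.0796,54.1998) → (29.0796,111.6411) (closed)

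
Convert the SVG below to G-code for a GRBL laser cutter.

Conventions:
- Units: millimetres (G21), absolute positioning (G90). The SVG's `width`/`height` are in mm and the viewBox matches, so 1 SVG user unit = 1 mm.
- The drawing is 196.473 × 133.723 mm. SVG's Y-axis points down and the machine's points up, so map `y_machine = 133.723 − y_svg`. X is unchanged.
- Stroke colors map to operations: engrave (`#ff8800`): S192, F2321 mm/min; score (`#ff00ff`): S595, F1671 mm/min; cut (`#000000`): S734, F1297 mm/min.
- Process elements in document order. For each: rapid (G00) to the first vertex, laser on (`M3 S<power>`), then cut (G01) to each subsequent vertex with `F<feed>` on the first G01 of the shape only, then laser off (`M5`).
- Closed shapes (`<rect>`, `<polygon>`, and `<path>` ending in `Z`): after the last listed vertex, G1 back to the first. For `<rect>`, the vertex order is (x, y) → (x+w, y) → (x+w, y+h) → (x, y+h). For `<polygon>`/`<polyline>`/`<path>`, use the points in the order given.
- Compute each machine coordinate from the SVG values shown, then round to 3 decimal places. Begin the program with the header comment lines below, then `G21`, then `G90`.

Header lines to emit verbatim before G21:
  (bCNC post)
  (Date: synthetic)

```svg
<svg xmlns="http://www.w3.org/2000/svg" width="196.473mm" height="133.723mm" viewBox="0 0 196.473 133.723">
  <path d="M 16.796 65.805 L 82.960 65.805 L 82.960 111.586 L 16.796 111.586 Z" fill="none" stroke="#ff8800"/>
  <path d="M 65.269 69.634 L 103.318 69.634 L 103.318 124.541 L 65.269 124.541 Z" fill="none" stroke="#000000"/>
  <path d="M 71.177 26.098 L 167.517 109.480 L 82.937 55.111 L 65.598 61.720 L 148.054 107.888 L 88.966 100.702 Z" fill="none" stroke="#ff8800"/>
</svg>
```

(bCNC post)
(Date: synthetic)
G21
G90
G00 X16.796 Y67.918
M3 S192
G01 X82.960 Y67.918 F2321
G01 X82.960 Y22.137
G01 X16.796 Y22.137
G01 X16.796 Y67.918
M5
G00 X65.269 Y64.089
M3 S734
G01 X103.318 Y64.089 F1297
G01 X103.318 Y9.182
G01 X65.269 Y9.182
G01 X65.269 Y64.089
M5
G00 X71.177 Y107.625
M3 S192
G01 X167.517 Y24.243 F2321
G01 X82.937 Y78.612
G01 X65.598 Y72.003
G01 X148.054 Y25.835
G01 X88.966 Y33.021
G01 X71.177 Y107.625
M5

1 u = 1 mm; y_m = 133.723 − y.

[1] `<path>` rectangle, #ff8800→engrave S192 F2321: (16.796,67.918) → (82.960,67.918) → (82.960,22.137) → (16.796,22.137) → (16.796,67.918) (closed)

[2] `<path>` rectangle, #000000→cut S734 F1297: (65.269,64.089) → (103.318,64.089) → (103.318,9.182) → (65.269,9.182) → (65.269,64.089) (closed)

[3] `<path>` closed polygon, #ff8800→engrave S192 F2321: (71.177,107.625) → (167.517,24.243) → (82.937,78.612) → (65.598,72.003) → (148.054,25.835) → (88.966,33.021) → (71.177,107.625) (closed)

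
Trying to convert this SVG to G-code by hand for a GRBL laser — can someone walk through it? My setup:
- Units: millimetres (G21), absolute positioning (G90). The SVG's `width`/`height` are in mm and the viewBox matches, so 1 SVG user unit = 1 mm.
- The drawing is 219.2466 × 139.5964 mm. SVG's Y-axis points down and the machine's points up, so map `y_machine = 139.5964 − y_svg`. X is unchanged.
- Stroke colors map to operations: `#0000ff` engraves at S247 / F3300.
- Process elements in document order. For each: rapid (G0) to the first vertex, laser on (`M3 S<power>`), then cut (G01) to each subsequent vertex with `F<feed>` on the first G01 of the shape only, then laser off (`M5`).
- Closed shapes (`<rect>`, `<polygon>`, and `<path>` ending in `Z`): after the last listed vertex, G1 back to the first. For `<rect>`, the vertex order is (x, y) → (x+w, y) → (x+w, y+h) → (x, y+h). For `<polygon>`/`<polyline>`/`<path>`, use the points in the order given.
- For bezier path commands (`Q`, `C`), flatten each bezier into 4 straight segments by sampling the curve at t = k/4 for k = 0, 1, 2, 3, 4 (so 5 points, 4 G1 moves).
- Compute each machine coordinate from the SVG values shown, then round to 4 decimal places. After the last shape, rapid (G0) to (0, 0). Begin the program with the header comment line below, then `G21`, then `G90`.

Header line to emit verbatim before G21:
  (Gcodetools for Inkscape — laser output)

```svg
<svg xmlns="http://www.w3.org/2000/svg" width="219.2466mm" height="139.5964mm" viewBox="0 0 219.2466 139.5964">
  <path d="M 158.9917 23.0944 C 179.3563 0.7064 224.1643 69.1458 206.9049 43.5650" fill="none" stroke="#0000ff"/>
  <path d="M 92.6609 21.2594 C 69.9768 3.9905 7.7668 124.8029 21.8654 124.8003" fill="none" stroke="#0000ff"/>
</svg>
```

viewBox `0 0 219.2466 139.5964` with mm width/height → 1 unit = 1 mm. Flip: y_m = 139.5964 − y_svg.

**Shape 1** — `<path>` cubic bezier, stroke `#0000ff` → engrave (S247, F3300). Control points (SVG): P0=(158.9917,23.0944), P1=(179.3563,0.7064), P2=(224.1643,69.1458), P3=(206.9049,43.5650); sampled at t=k/4. Machine vertices: (158.9917,116.5020) → (177.4966,119.1511) → (197.0573,105.0694) → (209.5635,91.5863) → (206.9049,96.0314). Open path.

**Shape 2** — `<path>` cubic bezier, stroke `#0000ff` → engrave (S247, F3300). Control points (SVG): P0=(92.6609,21.2594), P1=(69.9768,3.9905), P2=(7.7668,124.8029), P3=(21.8654,124.8003); sampled at t=k/4. Machine vertices: (92.6609,118.3370) → (70.0466,109.4437) → (43.4696,73.0414) → (23.7894,33.4017) → (21.8654,14.7961). Open path.

(Gcodetools for Inkscape — laser output)
G21
G90
G0 X158.9917 Y116.5020
M3 S247
G01 X177.4966 Y119.1511 F3300
G01 X197.0573 Y105.0694
G01 X209.5635 Y91.5863
G01 X206.9049 Y96.0314
M5
G0 X92.6609 Y118.3370
M3 S247
G01 X70.0466 Y109.4437 F3300
G01 X43.4696 Y73.0414
G01 X23.7894 Y33.4017
G01 X21.8654 Y14.7961
M5
G0 X0.0000 Y0.0000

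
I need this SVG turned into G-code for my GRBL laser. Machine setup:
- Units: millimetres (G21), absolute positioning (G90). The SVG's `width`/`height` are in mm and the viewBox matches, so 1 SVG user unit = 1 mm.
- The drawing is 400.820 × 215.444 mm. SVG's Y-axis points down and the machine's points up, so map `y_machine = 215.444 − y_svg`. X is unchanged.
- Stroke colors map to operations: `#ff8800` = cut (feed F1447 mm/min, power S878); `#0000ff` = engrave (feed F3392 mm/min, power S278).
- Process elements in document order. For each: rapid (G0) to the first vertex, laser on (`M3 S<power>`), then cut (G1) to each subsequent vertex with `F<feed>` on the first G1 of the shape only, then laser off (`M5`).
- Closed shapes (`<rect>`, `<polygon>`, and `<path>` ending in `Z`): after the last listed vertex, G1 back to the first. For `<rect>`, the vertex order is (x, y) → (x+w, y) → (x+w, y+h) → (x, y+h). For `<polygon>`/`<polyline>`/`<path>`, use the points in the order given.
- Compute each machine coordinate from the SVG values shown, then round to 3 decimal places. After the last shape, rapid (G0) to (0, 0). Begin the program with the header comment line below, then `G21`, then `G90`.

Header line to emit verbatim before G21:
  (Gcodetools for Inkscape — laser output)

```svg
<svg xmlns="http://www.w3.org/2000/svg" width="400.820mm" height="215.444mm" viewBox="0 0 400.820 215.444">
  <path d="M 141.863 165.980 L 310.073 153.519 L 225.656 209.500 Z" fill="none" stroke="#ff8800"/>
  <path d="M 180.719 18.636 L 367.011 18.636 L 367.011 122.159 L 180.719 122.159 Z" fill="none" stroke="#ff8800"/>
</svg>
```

(Gcodetools for Inkscape — laser output)
G21
G90
G0 X141.863 Y49.464
M3 S878
G1 X310.073 Y61.925 F1447
G1 X225.656 Y5.944
G1 X141.863 Y49.464
M5
G0 X180.719 Y196.808
M3 S878
G1 X367.011 Y196.808 F1447
G1 X367.011 Y93.285
G1 X180.719 Y93.285
G1 X180.719 Y196.808
M5
G0 X0.000 Y0.000

1 u = 1 mm; y_m = 215.444 − y.

[1] `<path>` closed polygon, #ff8800→cut S878 F1447: (141.863,49.464) → (310.073,61.925) → (225.656,5.944) → (141.863,49.464) (closed)

[2] `<path>` rectangle, #ff8800→cut S878 F1447: (180.719,196.808) → (367.011,196.808) → (367.011,93.285) → (180.719,93.285) → (180.719,196.808) (closed)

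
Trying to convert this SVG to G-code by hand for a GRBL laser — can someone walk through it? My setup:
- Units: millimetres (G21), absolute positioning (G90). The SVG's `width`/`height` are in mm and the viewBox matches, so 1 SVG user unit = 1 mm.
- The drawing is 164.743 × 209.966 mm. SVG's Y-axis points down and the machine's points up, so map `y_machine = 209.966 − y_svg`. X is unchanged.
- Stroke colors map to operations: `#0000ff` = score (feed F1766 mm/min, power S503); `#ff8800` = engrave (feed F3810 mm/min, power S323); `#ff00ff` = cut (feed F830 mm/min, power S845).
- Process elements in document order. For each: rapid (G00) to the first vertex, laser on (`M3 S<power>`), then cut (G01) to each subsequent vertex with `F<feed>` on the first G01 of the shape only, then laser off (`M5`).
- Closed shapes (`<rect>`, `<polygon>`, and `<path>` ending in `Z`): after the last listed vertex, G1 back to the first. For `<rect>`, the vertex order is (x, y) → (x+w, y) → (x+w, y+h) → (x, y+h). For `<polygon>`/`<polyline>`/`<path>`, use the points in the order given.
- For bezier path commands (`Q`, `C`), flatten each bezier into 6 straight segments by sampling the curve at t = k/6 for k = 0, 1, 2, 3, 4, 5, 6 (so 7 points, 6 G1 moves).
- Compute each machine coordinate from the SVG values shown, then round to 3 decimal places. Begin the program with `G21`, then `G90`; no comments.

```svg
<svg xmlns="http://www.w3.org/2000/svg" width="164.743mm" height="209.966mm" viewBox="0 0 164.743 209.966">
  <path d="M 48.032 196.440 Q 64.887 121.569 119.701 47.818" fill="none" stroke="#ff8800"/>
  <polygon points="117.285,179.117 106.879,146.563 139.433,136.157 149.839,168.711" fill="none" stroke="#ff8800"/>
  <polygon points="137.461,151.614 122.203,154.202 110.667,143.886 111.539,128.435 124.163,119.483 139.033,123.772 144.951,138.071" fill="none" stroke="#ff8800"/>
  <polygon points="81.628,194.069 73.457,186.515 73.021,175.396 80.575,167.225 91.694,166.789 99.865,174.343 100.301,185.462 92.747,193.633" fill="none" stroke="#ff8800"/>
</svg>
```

1 u = 1 mm; y_m = 209.966 − y.

[1] `<path>` quadratic bezier, #ff8800→engrave S323 F3810: (48.032,13.526) → (54.705,38.452) → (63.486,63.316) → (74.377,88.117) → (87.376,112.856) → (102.484,137.533) → (119.701,162.148)

[2] `<polygon>` regular polygon, #ff8800→engrave S323 F3810: (117.285,30.849) → (106.879,63.403) → (139.433,73.809) → (149.839,41.255) → (117.285,30.849) (closed)

[3] `<polygon>` regular polygon, #ff8800→engrave S323 F3810: (137.461,58.352) → (122.203,55.764) → (110.667,66.080) → (111.539,81.531) → (124.163,90.483) → (139.033,86.194) → (144.951,71.895) → (137.461,58.352) (closed)

[4] `<polygon>` regular polygon, #ff8800→engrave S323 F3810: (81.628,15.897) → (73.457,23.451) → (73.021,34.570) → (80.575,42.741) → (91.694,43.177) → (99.865,35.623) → (100.301,24.504) → (92.747,16.333) → (81.628,15.897) (closed)

G21
G90
G00 X48.032 Y13.526
M3 S323
G01 X54.705 Y38.452 F3810
G01 X63.486 Y63.316
G01 X74.377 Y88.117
G01 X87.376 Y112.856
G01 X102.484 Y137.533
G01 X119.701 Y162.148
M5
G00 X117.285 Y30.849
M3 S323
G01 X106.879 Y63.403 F3810
G01 X139.433 Y73.809
G01 X149.839 Y41.255
G01 X117.285 Y30.849
M5
G00 X137.461 Y58.352
M3 S323
G01 X122.203 Y55.764 F3810
G01 X110.667 Y66.080
G01 X111.539 Y81.531
G01 X124.163 Y90.483
G01 X139.033 Y86.194
G01 X144.951 Y71.895
G01 X137.461 Y58.352
M5
G00 X81.628 Y15.897
M3 S323
G01 X73.457 Y23.451 F3810
G01 X73.021 Y34.570
G01 X80.575 Y42.741
G01 X91.694 Y43.177
G01 X99.865 Y35.623
G01 X100.301 Y24.504
G01 X92.747 Y16.333
G01 X81.628 Y15.897
M5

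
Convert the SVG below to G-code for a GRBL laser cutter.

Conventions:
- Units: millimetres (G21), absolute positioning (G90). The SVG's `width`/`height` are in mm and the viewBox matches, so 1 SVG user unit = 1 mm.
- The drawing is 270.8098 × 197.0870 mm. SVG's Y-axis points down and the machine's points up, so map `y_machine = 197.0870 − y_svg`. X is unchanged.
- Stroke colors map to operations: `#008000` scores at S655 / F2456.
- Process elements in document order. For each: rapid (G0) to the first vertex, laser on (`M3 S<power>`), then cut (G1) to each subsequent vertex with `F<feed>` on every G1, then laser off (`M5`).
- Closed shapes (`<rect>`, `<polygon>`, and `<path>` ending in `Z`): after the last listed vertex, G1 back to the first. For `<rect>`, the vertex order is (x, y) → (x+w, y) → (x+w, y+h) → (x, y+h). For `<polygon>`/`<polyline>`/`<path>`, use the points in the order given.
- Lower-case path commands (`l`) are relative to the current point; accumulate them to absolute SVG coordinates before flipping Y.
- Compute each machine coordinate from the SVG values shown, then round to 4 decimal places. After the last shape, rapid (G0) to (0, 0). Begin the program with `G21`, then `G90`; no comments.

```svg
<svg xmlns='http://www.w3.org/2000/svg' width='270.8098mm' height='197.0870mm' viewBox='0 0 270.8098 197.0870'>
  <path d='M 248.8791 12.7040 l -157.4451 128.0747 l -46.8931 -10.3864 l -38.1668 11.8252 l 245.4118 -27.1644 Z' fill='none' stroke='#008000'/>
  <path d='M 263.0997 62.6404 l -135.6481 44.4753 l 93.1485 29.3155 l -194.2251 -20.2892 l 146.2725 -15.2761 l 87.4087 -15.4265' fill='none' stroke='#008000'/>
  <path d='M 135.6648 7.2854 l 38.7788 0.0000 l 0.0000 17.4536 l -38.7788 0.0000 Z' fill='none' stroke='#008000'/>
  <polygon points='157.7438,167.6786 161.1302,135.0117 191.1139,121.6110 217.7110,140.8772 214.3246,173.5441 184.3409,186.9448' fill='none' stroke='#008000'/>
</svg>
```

viewBox `0 0 270.8098 197.0870` with mm width/height → 1 unit = 1 mm. Flip: y_m = 197.0870 − y_svg.

**Shape 1** — `<path>` closed polygon, stroke `#008000` → score (S655, F2456). Machine vertices: (248.8791,184.3830) → (91.4340,56.3083) → (44.5409,66.6947) → (6.3741,54.8695) → (251.7859,82.0339) → (248.8791,184.3830). Closed: final G1 returns to the first vertex.

**Shape 2** — `<path>` open polyline, stroke `#008000` → score (S655, F2456). Machine vertices: (263.0997,134.4466) → (127.4516,89.9713) → (220.6001,60.6558) → (26.3750,80.9450) → (172.6475,96.2211) → (260.0562,111.6476). Open path.

**Shape 3** — `<path>` rectangle, stroke `#008000` → score (S655, F2456). Machine vertices: (135.6648,189.8016) → (174.4436,189.8016) → (174.4436,172.3480) → (135.6648,172.3480) → (135.6648,189.8016). Closed: final G1 returns to the first vertex.

**Shape 4** — `<polygon>` regular polygon, stroke `#008000` → score (S655, F2456). Machine vertices: (157.7438,29.4084) → (161.1302,62.0753) → (191.1139,75.4760) → (217.7110,56.2098) → (214.3246,23.5429) → (184.3409,10.1422) → (157.7438,29.4084). Closed: final G1 returns to the first vertex.

G21
G90
G0 X248.8791 Y184.3830
M3 S655
G1 X91.4340 Y56.3083 F2456
G1 X44.5409 Y66.6947 F2456
G1 X6.3741 Y54.8695 F2456
G1 X251.7859 Y82.0339 F2456
G1 X248.8791 Y184.3830 F2456
M5
G0 X263.0997 Y134.4466
M3 S655
G1 X127.4516 Y89.9713 F2456
G1 X220.6001 Y60.6558 F2456
G1 X26.3750 Y80.9450 F2456
G1 X172.6475 Y96.2211 F2456
G1 X260.0562 Y111.6476 F2456
M5
G0 X135.6648 Y189.8016
M3 S655
G1 X174.4436 Y189.8016 F2456
G1 X174.4436 Y172.3480 F2456
G1 X135.6648 Y172.3480 F2456
G1 X135.6648 Y189.8016 F2456
M5
G0 X157.7438 Y29.4084
M3 S655
G1 X161.1302 Y62.0753 F2456
G1 X191.1139 Y75.4760 F2456
G1 X217.7110 Y56.2098 F2456
G1 X214.3246 Y23.5429 F2456
G1 X184.3409 Y10.1422 F2456
G1 X157.7438 Y29.4084 F2456
M5
G0 X0.0000 Y0.0000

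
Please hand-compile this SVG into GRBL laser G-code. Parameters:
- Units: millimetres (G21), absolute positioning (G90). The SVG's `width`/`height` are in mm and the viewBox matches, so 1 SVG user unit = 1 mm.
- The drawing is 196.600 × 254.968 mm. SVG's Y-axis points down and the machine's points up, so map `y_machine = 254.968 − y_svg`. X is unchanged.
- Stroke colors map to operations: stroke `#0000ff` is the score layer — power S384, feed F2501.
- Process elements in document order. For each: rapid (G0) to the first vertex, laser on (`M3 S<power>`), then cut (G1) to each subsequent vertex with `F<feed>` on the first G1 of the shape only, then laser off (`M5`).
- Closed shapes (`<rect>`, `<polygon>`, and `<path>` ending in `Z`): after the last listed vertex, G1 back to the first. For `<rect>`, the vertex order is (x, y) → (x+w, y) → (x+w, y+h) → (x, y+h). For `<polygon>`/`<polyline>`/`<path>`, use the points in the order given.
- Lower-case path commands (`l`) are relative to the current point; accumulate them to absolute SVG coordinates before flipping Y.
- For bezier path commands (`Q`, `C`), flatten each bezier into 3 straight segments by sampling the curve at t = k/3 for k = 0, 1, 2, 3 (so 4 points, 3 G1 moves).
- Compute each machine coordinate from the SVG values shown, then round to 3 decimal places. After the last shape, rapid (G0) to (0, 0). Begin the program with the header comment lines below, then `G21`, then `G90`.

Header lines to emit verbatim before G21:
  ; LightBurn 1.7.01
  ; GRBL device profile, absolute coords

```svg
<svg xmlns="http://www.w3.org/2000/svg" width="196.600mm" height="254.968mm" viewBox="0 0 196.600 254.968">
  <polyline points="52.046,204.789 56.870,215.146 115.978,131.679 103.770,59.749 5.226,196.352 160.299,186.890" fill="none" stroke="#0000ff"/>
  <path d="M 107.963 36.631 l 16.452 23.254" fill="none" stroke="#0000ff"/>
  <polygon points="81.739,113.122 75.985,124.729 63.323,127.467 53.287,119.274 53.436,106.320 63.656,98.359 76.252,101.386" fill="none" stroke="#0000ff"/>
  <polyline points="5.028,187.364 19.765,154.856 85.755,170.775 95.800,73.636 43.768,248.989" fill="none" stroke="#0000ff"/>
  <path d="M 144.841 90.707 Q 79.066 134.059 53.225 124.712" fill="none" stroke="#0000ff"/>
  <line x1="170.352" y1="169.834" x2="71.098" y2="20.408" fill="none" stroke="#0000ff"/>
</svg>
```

; LightBurn 1.7.01
; GRBL device profile, absolute coords
G21
G90
G0 X52.046 Y50.179
M3 S384
G1 X56.870 Y39.822 F2501
G1 X115.978 Y123.289
G1 X103.770 Y195.219
G1 X5.226 Y58.616
G1 X160.299 Y68.078
M5
G0 X107.963 Y218.337
M3 S384
G1 X124.415 Y195.083 F2501
M5
G0 X81.739 Y141.846
M3 S384
G1 X75.985 Y130.239 F2501
G1 X63.323 Y127.501
G1 X53.287 Y135.694
G1 X53.436 Y148.648
G1 X63.656 Y156.609
G1 X76.252 Y153.582
G1 X81.739 Y141.846
M5
G0 X5.028 Y67.604
M3 S384
G1 X19.765 Y100.112 F2501
G1 X85.755 Y84.193
G1 X95.800 Y181.332
G1 X43.768 Y5.979
M5
G0 X144.841 Y164.261
M3 S384
G1 X105.428 Y141.215 F2501
G1 X74.889 Y129.880
G1 X53.225 Y130.256
M5
G0 X170.352 Y85.134
M3 S384
G1 X71.098 Y234.560 F2501
M5
G0 X0.000 Y0.000

viewBox `0 0 196.600 254.968` with mm width/height → 1 unit = 1 mm. Flip: y_m = 254.968 − y_svg.

**Shape 1** — `<polyline>` open polyline, stroke `#0000ff` → score (S384, F2501). Machine vertices: (52.046,50.179) → (56.870,39.822) → (115.978,123.289) → (103.770,195.219) → (5.226,58.616) → (160.299,68.078). Open path.

**Shape 2** — `<path>` line segment, stroke `#0000ff` → score (S384, F2501). Machine vertices: (107.963,218.337) → (124.415,195.083). Open path.

**Shape 3** — `<polygon>` regular polygon, stroke `#0000ff` → score (S384, F2501). Machine vertices: (81.739,141.846) → (75.985,130.239) → (63.323,127.501) → (53.287,135.694) → (53.436,148.648) → (63.656,156.609) → (76.252,153.582) → (81.739,141.846). Closed: final G1 returns to the first vertex.

**Shape 4** — `<polyline>` open polyline, stroke `#0000ff` → score (S384, F2501). Machine vertices: (5.028,67.604) → (19.765,100.112) → (85.755,84.193) → (95.800,181.332) → (43.768,5.979). Open path.

**Shape 5** — `<path>` quadratic bezier, stroke `#0000ff` → score (S384, F2501). Control points (SVG): P0=(144.841,90.707), P1=(79.066,134.059), P2=(53.225,124.712); sampled at t=k/3. Machine vertices: (144.841,164.261) → (105.428,141.215) → (74.889,129.880) → (53.225,130.256). Open path.

**Shape 6** — `<line>` line segment, stroke `#0000ff` → score (S384, F2501). Machine vertices: (170.352,85.134) → (71.098,234.560). Open path.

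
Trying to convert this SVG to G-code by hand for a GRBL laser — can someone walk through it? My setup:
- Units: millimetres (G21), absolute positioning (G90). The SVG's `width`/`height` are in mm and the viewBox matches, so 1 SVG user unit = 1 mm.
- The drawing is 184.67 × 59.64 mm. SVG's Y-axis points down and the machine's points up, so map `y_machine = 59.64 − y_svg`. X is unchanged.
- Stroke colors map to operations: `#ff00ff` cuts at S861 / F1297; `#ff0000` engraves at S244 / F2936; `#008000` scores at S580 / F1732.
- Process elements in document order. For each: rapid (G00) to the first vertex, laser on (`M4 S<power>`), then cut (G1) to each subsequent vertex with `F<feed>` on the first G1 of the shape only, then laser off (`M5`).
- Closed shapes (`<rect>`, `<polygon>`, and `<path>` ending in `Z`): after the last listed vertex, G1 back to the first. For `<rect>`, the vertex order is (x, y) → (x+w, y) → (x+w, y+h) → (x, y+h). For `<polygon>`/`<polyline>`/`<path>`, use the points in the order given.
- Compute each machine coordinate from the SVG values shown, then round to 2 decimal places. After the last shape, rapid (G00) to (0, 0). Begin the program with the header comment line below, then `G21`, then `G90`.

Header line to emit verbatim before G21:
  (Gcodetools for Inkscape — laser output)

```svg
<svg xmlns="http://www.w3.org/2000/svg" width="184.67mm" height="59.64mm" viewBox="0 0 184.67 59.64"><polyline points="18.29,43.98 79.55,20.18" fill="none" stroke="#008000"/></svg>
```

viewBox `0 0 184.67 59.64` with mm width/height → 1 unit = 1 mm. Flip: y_m = 59.64 − y_svg.

**Shape 1** — `<polyline>` line segment, stroke `#008000` → score (S580, F1732). Machine vertices: (18.29,15.66) → (79.55,39.46). Open path.

(Gcodetools for Inkscape — laser output)
G21
G90
G00 X18.29 Y15.66
M4 S580
G1 X79.55 Y39.46 F1732
M5
G00 X0.00 Y0.00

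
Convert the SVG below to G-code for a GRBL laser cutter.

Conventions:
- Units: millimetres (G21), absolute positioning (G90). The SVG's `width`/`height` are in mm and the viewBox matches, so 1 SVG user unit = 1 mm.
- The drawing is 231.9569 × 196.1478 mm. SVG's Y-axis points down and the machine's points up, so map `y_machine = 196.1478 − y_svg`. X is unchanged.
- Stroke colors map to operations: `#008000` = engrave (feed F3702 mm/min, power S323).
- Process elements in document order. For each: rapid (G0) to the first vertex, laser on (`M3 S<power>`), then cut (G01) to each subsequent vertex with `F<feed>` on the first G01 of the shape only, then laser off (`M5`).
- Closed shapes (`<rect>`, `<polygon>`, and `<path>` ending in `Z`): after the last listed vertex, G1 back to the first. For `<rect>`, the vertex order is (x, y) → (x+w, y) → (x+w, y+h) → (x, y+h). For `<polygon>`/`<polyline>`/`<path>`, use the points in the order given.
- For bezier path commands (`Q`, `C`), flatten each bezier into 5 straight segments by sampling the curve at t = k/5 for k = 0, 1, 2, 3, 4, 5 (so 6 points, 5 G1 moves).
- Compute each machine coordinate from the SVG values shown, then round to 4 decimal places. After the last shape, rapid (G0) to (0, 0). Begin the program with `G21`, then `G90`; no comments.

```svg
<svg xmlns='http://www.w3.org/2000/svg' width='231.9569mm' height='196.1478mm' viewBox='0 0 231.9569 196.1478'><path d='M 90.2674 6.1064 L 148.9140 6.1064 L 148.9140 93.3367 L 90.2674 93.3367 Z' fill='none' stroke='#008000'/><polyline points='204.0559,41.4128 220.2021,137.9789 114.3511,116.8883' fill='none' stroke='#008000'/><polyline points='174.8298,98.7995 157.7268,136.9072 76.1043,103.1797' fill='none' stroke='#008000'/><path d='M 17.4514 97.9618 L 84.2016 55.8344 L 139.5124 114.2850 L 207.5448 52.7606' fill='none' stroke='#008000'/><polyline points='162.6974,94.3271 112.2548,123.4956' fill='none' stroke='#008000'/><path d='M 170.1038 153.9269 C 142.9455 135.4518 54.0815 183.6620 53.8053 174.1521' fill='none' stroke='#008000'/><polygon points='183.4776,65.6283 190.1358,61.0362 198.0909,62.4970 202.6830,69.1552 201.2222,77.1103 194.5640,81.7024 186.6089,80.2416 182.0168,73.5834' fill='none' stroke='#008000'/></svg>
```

G21
G90
G0 X90.2674 Y190.0414
M3 S323
G01 X148.9140 Y190.0414 F3702
G01 X148.9140 Y102.8111
G01 X90.2674 Y102.8111
G01 X90.2674 Y190.0414
M5
G0 X204.0559 Y154.7350
M3 S323
G01 X220.2021 Y58.1689 F3702
G01 X114.3511 Y79.2595
M5
G0 X174.8298 Y97.3483
M3 S323
G01 X157.7268 Y59.2406 F3702
G01 X76.1043 Y92.9681
M5
G0 X17.4514 Y98.1860
M3 S323
G01 X84.2016 Y140.3134 F3702
G01 X139.5124 Y81.8628
G01 X207.5448 Y143.3872
M5
G0 X162.6974 Y101.8207
M3 S323
G01 X112.2548 Y72.6522 F3702
M5
G0 X170.1038 Y42.2209
M3 S323
G01 X147.6065 Y46.2990 F3702
G01 X117.5139 Y40.3440
G01 X87.0401 Y30.3275
G01 X63.3992 Y22.2209
G01 X53.8053 Y21.9957
M5
G0 X183.4776 Y130.5195
M3 S323
G01 X190.1358 Y135.1116 F3702
G01 X198.0909 Y133.6508
G01 X202.6830 Y126.9926
G01 X201.2222 Y119.0375
G01 X194.5640 Y114.4454
G01 X186.6089 Y115.9062
G01 X182.0168 Y122.5644
G01 X183.4776 Y130.5195
M5
G0 X0.0000 Y0.0000

viewBox `0 0 231.9569 196.1478` with mm width/height → 1 unit = 1 mm. Flip: y_m = 196.1478 − y_svg.

**Shape 1** — `<path>` rectangle, stroke `#008000` → engrave (S323, F3702). Machine vertices: (90.2674,190.0414) → (148.9140,190.0414) → (148.9140,102.8111) → (90.2674,102.8111) → (90.2674,190.0414). Closed: final G1 returns to the first vertex.

**Shape 2** — `<polyline>` open polyline, stroke `#008000` → engrave (S323, F3702). Machine vertices: (204.0559,154.7350) → (220.2021,58.1689) → (114.3511,79.2595). Open path.

**Shape 3** — `<polyline>` open polyline, stroke `#008000` → engrave (S323, F3702). Machine vertices: (174.8298,97.3483) → (157.7268,59.2406) → (76.1043,92.9681). Open path.

**Shape 4** — `<path>` open polyline, stroke `#008000` → engrave (S323, F3702). Machine vertices: (17.4514,98.1860) → (84.2016,140.3134) → (139.5124,81.8628) → (207.5448,143.3872). Open path.

**Shape 5** — `<polyline>` line segment, stroke `#008000` → engrave (S323, F3702). Machine vertices: (162.6974,101.8207) → (112.2548,72.6522). Open path.

**Shape 6** — `<path>` cubic bezier, stroke `#008000` → engrave (S323, F3702). Control points (SVG): P0=(170.1038,153.9269), P1=(142.9455,135.4518), P2=(54.0815,183.6620), P3=(53.8053,174.1521); sampled at t=k/5. Machine vertices: (170.1038,42.2209) → (147.6065,46.2990) → (117.5139,40.3440) → (87.0401,30.3275) → (63.3992,22.2209) → (53.8053,21.9957). Open path.

**Shape 7** — `<polygon>` regular polygon, stroke `#008000` → engrave (S323, F3702). Machine vertices: (183.4776,130.5195) → (190.1358,135.1116) → (198.0909,133.6508) → (202.6830,126.9926) → (201.2222,119.0375) → (194.5640,114.4454) → (186.6089,115.9062) → (182.0168,122.5644) → (183.4776,130.5195). Closed: final G1 returns to the first vertex.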